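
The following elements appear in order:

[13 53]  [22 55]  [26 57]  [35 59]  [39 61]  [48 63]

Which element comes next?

First slot goes 13, 22, 26, 35, 39, 48 → 52 (alternating steps +9, +4, +9, +4, …).
Second slot: +2 each step; 53, 55, 57, 59, 61, 63 → 65.
Combining the parts gives [52 65].

[52 65]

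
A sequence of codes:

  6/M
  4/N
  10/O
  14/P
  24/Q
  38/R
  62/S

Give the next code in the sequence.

100/T

First component: each term is the sum of the two before it; 6, 4, 10, 14, 24, 38, 62 → 100.
Letter — letters move forward 1 place in the alphabet: M, N, O, P, Q, R, S → T.
Putting it together: 100/T.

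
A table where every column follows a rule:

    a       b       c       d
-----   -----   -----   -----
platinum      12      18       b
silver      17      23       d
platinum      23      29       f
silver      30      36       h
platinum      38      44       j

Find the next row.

Column a: alternates platinum ↔ silver; platinum, silver, platinum, silver, platinum → silver.
Column b: 12, 17, 23, 30, 38 → 47 (differences are 5, 6, 7, … (increasing by 1 each time)).
Column c: always 6 more than the column b; 18, 23, 29, 36, 44 → 53.
For the column d, letters move forward 2 places in the alphabet: b, d, f, h, j → l.
Putting it together: silver  47  53  l.

silver  47  53  l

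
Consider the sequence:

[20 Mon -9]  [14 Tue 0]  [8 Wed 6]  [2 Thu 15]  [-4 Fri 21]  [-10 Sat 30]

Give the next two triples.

First part — −6 each step: 20, 14, 8, 2, -4, -10 → -16 → -22.
For the day, runs through the weekdays Mon→Sun: Mon, Tue, Wed, Thu, Fri, Sat → Sun → Mon.
Third part: -9, 0, 6, 15, 21, 30 → 36 → 45 (alternating steps +9, +6, +9, +6, …).
Putting the parts together: [-16 Sun 36] and then [-22 Mon 45].

[-16 Sun 36], [-22 Mon 45]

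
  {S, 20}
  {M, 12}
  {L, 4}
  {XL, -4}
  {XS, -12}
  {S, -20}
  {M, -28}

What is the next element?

Size: S, M, L, XL, XS, S, M → L (repeats S → M → L → XL → XS).
For the second slot, −8 each step: 20, 12, 4, -4, -12, -20, -28 → -36.
Combining the parts gives {L, -36}.

{L, -36}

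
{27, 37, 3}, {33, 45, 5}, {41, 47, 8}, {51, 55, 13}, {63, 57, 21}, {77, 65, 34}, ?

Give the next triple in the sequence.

First entry goes 27, 33, 41, 51, 63, 77 → 93 (differences are 6, 8, 10, … (increasing by 2 each time)).
For the second entry, alternating steps +8, +2, +8, +2, …: 37, 45, 47, 55, 57, 65 → 67.
Third entry goes 3, 5, 8, 13, 21, 34 → 55 (each term is the sum of the two before it).
So the next triple is {93, 67, 55}.

{93, 67, 55}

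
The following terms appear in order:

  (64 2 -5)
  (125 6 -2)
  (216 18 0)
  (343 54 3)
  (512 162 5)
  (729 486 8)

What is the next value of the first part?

First part: perfect cubes: 4³, 5³, 6³, …; 64, 125, 216, 343, 512, 729 → 1000.

1000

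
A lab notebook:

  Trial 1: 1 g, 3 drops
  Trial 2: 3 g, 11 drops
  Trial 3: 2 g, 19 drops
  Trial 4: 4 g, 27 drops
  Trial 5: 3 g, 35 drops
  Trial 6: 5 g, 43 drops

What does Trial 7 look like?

4 g, 51 drops

G — alternating steps +2, −1, +2, −1, …: 1, 3, 2, 4, 3, 5 → 4.
Drops: +8 each step, so 3, 11, 19, 27, 35, 43 → 51.
So the next line is 4 g, 51 drops.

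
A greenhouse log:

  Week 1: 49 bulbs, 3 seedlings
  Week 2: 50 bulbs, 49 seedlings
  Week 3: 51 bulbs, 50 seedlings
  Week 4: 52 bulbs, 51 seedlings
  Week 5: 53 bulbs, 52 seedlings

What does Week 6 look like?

54 bulbs, 53 seedlings

Bulbs — +1 each step: 49, 50, 51, 52, 53 → 54.
Seedlings — always the previous value of the bulbs: 3, 49, 50, 51, 52 → 53.
Combining the parts gives 54 bulbs, 53 seedlings.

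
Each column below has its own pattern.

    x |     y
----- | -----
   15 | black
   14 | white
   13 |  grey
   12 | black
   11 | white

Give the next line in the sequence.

Column x: 15, 14, 13, 12, 11 → 10 (−1 each step).
Column y: repeats black → white → grey, so black, white, grey, black, white → grey.
Putting it together: 10  grey.

10  grey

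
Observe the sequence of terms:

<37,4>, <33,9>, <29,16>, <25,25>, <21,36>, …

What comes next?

First value: −4 each step, so 37, 33, 29, 25, 21 → 17.
Second value — perfect squares: 2², 3², 4², …: 4, 9, 16, 25, 36 → 49.
Putting it together: <17,49>.

<17,49>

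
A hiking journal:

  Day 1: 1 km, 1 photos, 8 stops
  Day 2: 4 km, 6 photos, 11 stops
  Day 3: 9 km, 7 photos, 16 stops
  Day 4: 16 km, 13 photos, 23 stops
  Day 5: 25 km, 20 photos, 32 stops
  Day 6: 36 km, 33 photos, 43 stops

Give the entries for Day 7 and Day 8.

49 km, 53 photos, 56 stops; 64 km, 86 photos, 71 stops

Km: perfect squares: 1², 2², 3², …; 1, 4, 9, 16, 25, 36 → 49 → 64.
Photos: each term is the sum of the two before it; 1, 6, 7, 13, 20, 33 → 53 → 86.
Stops: always 7 more than the km; 8, 11, 16, 23, 32, 43 → 56 → 71.
Putting the parts together: 49 km, 53 photos, 56 stops and then 64 km, 86 photos, 71 stops.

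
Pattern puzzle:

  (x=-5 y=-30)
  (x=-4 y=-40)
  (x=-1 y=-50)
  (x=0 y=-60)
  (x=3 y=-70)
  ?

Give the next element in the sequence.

(x=4 y=-80)

X: -5, -4, -1, 0, 3 → 4 (alternating steps +1, +3, +1, +3, …).
Y: −10 each step; -30, -40, -50, -60, -70 → -80.
Putting it together: (x=4 y=-80).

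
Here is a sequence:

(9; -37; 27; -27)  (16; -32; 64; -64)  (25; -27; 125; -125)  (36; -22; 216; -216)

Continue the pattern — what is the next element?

First slot — perfect squares: 3², 4², 5², …: 9, 16, 25, 36 → 49.
Second slot goes -37, -32, -27, -22 → -17 (+5 each step).
Third slot — perfect cubes: 3³, 4³, 5³, …: 27, 64, 125, 216 → 343.
Fourth slot — always the negative of the third slot: -27, -64, -125, -216 → -343.
Putting it together: (49; -17; 343; -343).

(49; -17; 343; -343)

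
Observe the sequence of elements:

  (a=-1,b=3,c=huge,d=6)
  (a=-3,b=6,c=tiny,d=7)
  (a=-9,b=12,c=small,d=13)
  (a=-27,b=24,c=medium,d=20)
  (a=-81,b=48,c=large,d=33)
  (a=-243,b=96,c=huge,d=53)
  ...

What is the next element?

A: ×3 each step, so -1, -3, -9, -27, -81, -243 → -729.
B: ×2 each step; 3, 6, 12, 24, 48, 96 → 192.
C — repeats huge → tiny → small → medium → large: huge, tiny, small, medium, large, huge → tiny.
For the d, each term is the sum of the two before it: 6, 7, 13, 20, 33, 53 → 86.
Combining the parts gives (a=-729,b=192,c=tiny,d=86).

(a=-729,b=192,c=tiny,d=86)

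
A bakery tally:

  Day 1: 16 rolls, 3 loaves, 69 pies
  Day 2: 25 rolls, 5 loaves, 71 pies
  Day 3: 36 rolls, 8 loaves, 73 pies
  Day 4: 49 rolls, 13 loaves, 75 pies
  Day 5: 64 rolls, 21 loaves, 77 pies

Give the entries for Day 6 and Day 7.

81 rolls, 34 loaves, 79 pies; 100 rolls, 55 loaves, 81 pies

Rolls: 16, 25, 36, 49, 64 → 81 → 100 (perfect squares: 4², 5², 6², …).
Loaves: 3, 5, 8, 13, 21 → 34 → 55 (each term is the sum of the two before it).
Pies: +2 each step; 69, 71, 73, 75, 77 → 79 → 81.
So the next two lines are 81 rolls, 34 loaves, 79 pies and 100 rolls, 55 loaves, 81 pies.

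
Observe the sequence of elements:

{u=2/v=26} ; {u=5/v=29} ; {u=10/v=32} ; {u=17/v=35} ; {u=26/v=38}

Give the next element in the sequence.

{u=37/v=41}

U: 2, 5, 10, 17, 26 → 37 (differences are 3, 5, 7, … (increasing by 2 each time)).
V: 26, 29, 32, 35, 38 → 41 (+3 each step).
So the next element is {u=37/v=41}.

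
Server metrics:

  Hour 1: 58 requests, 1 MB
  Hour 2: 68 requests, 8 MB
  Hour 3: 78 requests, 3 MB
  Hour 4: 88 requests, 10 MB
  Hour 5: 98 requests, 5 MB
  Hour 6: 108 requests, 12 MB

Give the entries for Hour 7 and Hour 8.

For the requests, +10 each step: 58, 68, 78, 88, 98, 108 → 118 → 128.
MB: alternating steps +7, −5, +7, −5, …; 1, 8, 3, 10, 5, 12 → 7 → 14.
So the next two rows are 118 requests, 7 MB and 128 requests, 14 MB.

118 requests, 7 MB; 128 requests, 14 MB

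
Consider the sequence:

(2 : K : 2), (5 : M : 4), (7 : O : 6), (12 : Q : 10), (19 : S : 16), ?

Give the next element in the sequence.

(31 : U : 26)

First part goes 2, 5, 7, 12, 19 → 31 (each term is the sum of the two before it).
Letter: letters move forward 2 places in the alphabet, so K, M, O, Q, S → U.
Third part: each term is the sum of the two before it; 2, 4, 6, 10, 16 → 26.
So the next element is (31 : U : 26).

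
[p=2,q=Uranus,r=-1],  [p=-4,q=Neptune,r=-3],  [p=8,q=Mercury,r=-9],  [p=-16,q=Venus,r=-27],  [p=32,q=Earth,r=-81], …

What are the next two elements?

P goes 2, -4, 8, -16, 32 → -64 → 128 (×(-2) each step).
Q: Uranus, Neptune, Mercury, Venus, Earth → Mars → Jupiter (runs through the planets Mercury→Neptune).
R — ×3 each step: -1, -3, -9, -27, -81 → -243 → -729.
So the next two elements are [p=-64,q=Mars,r=-243] and [p=128,q=Jupiter,r=-729].

[p=-64,q=Mars,r=-243], [p=128,q=Jupiter,r=-729]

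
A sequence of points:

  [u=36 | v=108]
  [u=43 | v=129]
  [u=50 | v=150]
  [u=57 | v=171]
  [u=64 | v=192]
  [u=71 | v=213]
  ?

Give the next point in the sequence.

[u=78 | v=234]

U — +7 each step: 36, 43, 50, 57, 64, 71 → 78.
V goes 108, 129, 150, 171, 192, 213 → 234 (always 3 × the u).
Putting it together: [u=78 | v=234].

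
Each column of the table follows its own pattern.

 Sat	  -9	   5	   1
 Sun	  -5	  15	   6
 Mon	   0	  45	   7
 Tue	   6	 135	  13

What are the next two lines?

Day — runs through the weekdays Mon→Sun: Sat, Sun, Mon, Tue → Wed → Thu.
Second component — differences are 4, 5, 6, … (increasing by 1 each time): -9, -5, 0, 6 → 13 → 21.
Third component: ×3 each step; 5, 15, 45, 135 → 405 → 1215.
Fourth component — each term is the sum of the two before it: 1, 6, 7, 13 → 20 → 33.
Putting the parts together: Wed  13  405  20 and then Thu  21  1215  33.

Wed  13  405  20; Thu  21  1215  33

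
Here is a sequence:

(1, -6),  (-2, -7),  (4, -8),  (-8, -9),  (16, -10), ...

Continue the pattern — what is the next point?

(-32, -11)

First slot goes 1, -2, 4, -8, 16 → -32 (×(-2) each step).
Second slot: -6, -7, -8, -9, -10 → -11 (−1 each step).
Putting it together: (-32, -11).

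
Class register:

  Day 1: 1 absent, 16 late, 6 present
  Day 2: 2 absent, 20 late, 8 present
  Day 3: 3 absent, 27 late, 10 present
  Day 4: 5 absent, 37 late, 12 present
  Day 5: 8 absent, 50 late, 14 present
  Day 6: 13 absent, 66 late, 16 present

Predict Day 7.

Absent: each term is the sum of the two before it, so 1, 2, 3, 5, 8, 13 → 21.
Late — differences are 4, 7, 10, … (increasing by 3 each time): 16, 20, 27, 37, 50, 66 → 85.
Present — +2 each step: 6, 8, 10, 12, 14, 16 → 18.
So the next row is 21 absent, 85 late, 18 present.

21 absent, 85 late, 18 present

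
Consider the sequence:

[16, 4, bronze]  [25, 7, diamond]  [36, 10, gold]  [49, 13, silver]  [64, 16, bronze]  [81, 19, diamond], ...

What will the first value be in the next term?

First value: perfect squares: 4², 5², 6², …; 16, 25, 36, 49, 64, 81 → 100.

100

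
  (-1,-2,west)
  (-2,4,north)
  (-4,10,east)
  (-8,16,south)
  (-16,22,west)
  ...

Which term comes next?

First entry: ×2 each step; -1, -2, -4, -8, -16 → -32.
Second entry: -2, 4, 10, 16, 22 → 28 (+6 each step).
Direction — repeats west → north → east → south: west, north, east, south, west → north.
So the next term is (-32,28,north).

(-32,28,north)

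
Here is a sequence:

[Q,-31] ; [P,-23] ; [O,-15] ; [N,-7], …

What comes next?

Letter: letters move back 1 place in the alphabet, so Q, P, O, N → M.
Second entry — +8 each step: -31, -23, -15, -7 → 1.
So the next term is [M,1].

[M,1]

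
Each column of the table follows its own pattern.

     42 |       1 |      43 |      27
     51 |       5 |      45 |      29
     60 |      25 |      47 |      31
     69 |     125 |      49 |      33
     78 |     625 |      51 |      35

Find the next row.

First component goes 42, 51, 60, 69, 78 → 87 (+9 each step).
Second component: ×5 each step; 1, 5, 25, 125, 625 → 3125.
Third component: +2 each step, so 43, 45, 47, 49, 51 → 53.
For the fourth component, +2 each step: 27, 29, 31, 33, 35 → 37.
Combining the parts gives 87  3125  53  37.

87  3125  53  37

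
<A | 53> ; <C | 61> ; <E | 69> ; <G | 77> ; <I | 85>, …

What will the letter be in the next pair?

Letter: A, C, E, G, I → K (letters move forward 2 places in the alphabet).

K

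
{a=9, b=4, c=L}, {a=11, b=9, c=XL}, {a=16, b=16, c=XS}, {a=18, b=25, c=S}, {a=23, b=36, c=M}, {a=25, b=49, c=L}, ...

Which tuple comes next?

{a=30, b=64, c=XL}

A: alternating steps +2, +5, +2, +5, …; 9, 11, 16, 18, 23, 25 → 30.
B — perfect squares: 2², 3², 4², …: 4, 9, 16, 25, 36, 49 → 64.
C: repeats L → XL → XS → S → M; L, XL, XS, S, M, L → XL.
Putting it together: {a=30, b=64, c=XL}.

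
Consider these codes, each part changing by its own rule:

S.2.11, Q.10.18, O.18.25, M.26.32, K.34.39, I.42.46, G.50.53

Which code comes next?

E.58.60

Letter: letters move back 2 places in the alphabet, so S, Q, O, M, K, I, G → E.
Second component — +8 each step: 2, 10, 18, 26, 34, 42, 50 → 58.
Third component: 11, 18, 25, 32, 39, 46, 53 → 60 (+7 each step).
Combining the parts gives E.58.60.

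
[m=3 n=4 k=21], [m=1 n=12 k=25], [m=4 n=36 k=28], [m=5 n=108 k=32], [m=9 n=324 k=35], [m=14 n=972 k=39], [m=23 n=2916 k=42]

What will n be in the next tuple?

8748

N goes 4, 12, 36, 108, 324, 972, 2916 → 8748 (×3 each step).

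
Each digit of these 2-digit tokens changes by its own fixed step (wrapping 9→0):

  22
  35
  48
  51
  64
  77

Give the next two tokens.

First digit: +1 each step, mod 10, so 2, 3, 4, 5, 6, 7 → 8 → 9.
Second digit: 2, 5, 8, 1, 4, 7 → 0 → 3 (+3 each step, mod 10).
So the next two tokens are 80 and 93.

80, 93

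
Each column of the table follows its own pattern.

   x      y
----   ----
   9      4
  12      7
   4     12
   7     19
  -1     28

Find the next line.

2  39

Column x: alternating steps +3, −8, +3, −8, …, so 9, 12, 4, 7, -1 → 2.
Column y: differences are 3, 5, 7, … (increasing by 2 each time); 4, 7, 12, 19, 28 → 39.
Combining the parts gives 2  39.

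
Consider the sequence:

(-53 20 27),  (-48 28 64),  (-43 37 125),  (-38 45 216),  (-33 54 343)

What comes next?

(-28 62 512)

First coordinate: +5 each step, so -53, -48, -43, -38, -33 → -28.
Second coordinate: 20, 28, 37, 45, 54 → 62 (alternating steps +8, +9, +8, +9, …).
Third coordinate goes 27, 64, 125, 216, 343 → 512 (perfect cubes: 3³, 4³, 5³, …).
Putting it together: (-28 62 512).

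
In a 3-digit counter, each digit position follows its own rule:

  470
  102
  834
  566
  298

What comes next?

First digit: −3 each step, mod 10; 4, 1, 8, 5, 2 → 9.
Second digit: +3 each step, mod 10; 7, 0, 3, 6, 9 → 2.
For the third digit, +2 each step, mod 10: 0, 2, 4, 6, 8 → 0.
So the next code is 920.

920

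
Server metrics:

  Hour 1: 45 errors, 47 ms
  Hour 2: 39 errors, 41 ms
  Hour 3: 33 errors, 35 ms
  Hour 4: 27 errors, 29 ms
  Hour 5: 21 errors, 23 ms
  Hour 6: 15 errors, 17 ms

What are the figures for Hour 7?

Errors: 45, 39, 33, 27, 21, 15 → 9 (−6 each step).
Ms — always 2 more than the errors: 47, 41, 35, 29, 23, 17 → 11.
Combining the parts gives 9 errors, 11 ms.

9 errors, 11 ms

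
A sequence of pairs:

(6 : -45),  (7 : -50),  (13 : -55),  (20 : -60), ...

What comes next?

(33 : -65)

First slot — each term is the sum of the two before it: 6, 7, 13, 20 → 33.
For the second slot, −5 each step: -45, -50, -55, -60 → -65.
Combining the parts gives (33 : -65).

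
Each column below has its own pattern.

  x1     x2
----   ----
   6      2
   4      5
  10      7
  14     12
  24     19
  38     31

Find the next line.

Column x1: 6, 4, 10, 14, 24, 38 → 62 (each term is the sum of the two before it).
Column x2 goes 2, 5, 7, 12, 19, 31 → 50 (each term is the sum of the two before it).
So the next line is 62  50.

62  50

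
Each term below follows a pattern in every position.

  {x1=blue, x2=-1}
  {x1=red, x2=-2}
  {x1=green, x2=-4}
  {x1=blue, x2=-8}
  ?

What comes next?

{x1=red, x2=-16}

X1: repeats blue → red → green, so blue, red, green, blue → red.
X2: ×2 each step, so -1, -2, -4, -8 → -16.
Combining the parts gives {x1=red, x2=-16}.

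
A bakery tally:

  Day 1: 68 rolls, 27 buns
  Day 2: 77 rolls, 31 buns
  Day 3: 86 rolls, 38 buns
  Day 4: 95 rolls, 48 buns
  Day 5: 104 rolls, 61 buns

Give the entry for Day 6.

For the rolls, +9 each step: 68, 77, 86, 95, 104 → 113.
Buns: differences are 4, 7, 10, … (increasing by 3 each time); 27, 31, 38, 48, 61 → 77.
Putting it together: 113 rolls, 77 buns.

113 rolls, 77 buns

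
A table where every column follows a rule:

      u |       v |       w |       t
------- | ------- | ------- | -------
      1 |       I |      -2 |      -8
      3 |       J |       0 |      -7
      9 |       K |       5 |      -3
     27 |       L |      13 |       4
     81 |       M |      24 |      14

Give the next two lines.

Column u: ×3 each step; 1, 3, 9, 27, 81 → 243 → 729.
Column v: I, J, K, L, M → N → O (letters move forward 1 place in the alphabet).
For the column w, differences are 2, 5, 8, … (increasing by 3 each time): -2, 0, 5, 13, 24 → 38 → 55.
Column t — differences are 1, 4, 7, … (increasing by 3 each time): -8, -7, -3, 4, 14 → 27 → 43.
Putting the parts together: 243  N  38  27 and then 729  O  55  43.

243  N  38  27; 729  O  55  43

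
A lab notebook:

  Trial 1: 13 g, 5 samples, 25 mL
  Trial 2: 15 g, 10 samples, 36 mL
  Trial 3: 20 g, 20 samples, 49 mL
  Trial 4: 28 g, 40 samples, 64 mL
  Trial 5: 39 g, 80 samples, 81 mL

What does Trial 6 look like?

G goes 13, 15, 20, 28, 39 → 53 (differences are 2, 5, 8, … (increasing by 3 each time)).
For the samples, ×2 each step: 5, 10, 20, 40, 80 → 160.
ML — perfect squares: 5², 6², 7², …: 25, 36, 49, 64, 81 → 100.
Combining the parts gives 53 g, 160 samples, 100 mL.

53 g, 160 samples, 100 mL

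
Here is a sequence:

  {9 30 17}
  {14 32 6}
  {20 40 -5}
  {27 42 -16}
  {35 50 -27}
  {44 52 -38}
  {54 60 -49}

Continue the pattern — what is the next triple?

For the first entry, differences are 5, 6, 7, … (increasing by 1 each time): 9, 14, 20, 27, 35, 44, 54 → 65.
Second entry: alternating steps +2, +8, +2, +8, …; 30, 32, 40, 42, 50, 52, 60 → 62.
Third entry: −11 each step; 17, 6, -5, -16, -27, -38, -49 → -60.
Combining the parts gives {65 62 -60}.

{65 62 -60}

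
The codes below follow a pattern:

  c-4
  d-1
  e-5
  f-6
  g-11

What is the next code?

h-17

For the letter, letters move forward 1 place in the alphabet: c, d, e, f, g → h.
Second component — each term is the sum of the two before it: 4, 1, 5, 6, 11 → 17.
Putting it together: h-17.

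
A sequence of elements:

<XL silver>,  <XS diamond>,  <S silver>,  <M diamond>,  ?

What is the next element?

<L silver>

For the size, runs through clothing sizes XS→XL: XL, XS, S, M → L.
Rank: silver, diamond, silver, diamond → silver (alternates silver ↔ diamond).
Putting it together: <L silver>.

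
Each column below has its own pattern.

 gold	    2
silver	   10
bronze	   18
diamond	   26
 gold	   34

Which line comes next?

silver  42

Rank: gold, silver, bronze, diamond, gold → silver (repeats gold → silver → bronze → diamond).
Second component: +8 each step, so 2, 10, 18, 26, 34 → 42.
Combining the parts gives silver  42.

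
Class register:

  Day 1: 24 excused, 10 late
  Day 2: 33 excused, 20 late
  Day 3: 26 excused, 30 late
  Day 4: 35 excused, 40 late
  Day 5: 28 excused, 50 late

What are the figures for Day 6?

37 excused, 60 late

Excused: 24, 33, 26, 35, 28 → 37 (alternating steps +9, −7, +9, −7, …).
Late goes 10, 20, 30, 40, 50 → 60 (+10 each step).
Combining the parts gives 37 excused, 60 late.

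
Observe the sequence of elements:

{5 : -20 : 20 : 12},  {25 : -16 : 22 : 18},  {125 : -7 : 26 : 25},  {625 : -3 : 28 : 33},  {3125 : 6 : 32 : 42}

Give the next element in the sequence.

First part goes 5, 25, 125, 625, 3125 → 15625 (×5 each step).
Second part goes -20, -16, -7, -3, 6 → 10 (alternating steps +4, +9, +4, +9, …).
Third part: alternating steps +2, +4, +2, +4, …, so 20, 22, 26, 28, 32 → 34.
For the fourth part, differences are 6, 7, 8, … (increasing by 1 each time): 12, 18, 25, 33, 42 → 52.
Putting it together: {15625 : 10 : 34 : 52}.

{15625 : 10 : 34 : 52}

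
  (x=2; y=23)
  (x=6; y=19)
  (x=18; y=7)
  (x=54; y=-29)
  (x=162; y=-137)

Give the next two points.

(x=486; y=-461), (x=1458; y=-1433)

X: 2, 6, 18, 54, 162 → 486 → 1458 (×3 each step).
Y — together with the x always sums to 25: 23, 19, 7, -29, -137 → -461 → -1433.
So the next two points are (x=486; y=-461) and (x=1458; y=-1433).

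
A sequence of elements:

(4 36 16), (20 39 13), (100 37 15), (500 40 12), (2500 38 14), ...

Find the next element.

(12500 41 11)

First coordinate: ×5 each step; 4, 20, 100, 500, 2500 → 12500.
For the second coordinate, alternating steps +3, −2, +3, −2, …: 36, 39, 37, 40, 38 → 41.
Third coordinate — together with the second coordinate always sums to 52: 16, 13, 15, 12, 14 → 11.
Combining the parts gives (12500 41 11).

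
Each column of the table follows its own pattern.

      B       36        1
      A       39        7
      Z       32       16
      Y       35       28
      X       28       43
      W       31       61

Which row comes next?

V  24  82

Letter: letters move back 1 place in the alphabet, wrapping A→Z; B, A, Z, Y, X, W → V.
Second component: alternating steps +3, −7, +3, −7, …, so 36, 39, 32, 35, 28, 31 → 24.
Third component: differences are 6, 9, 12, … (increasing by 3 each time), so 1, 7, 16, 28, 43, 61 → 82.
Combining the parts gives V  24  82.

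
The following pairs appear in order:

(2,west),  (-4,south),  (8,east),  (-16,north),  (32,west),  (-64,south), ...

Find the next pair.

First part: 2, -4, 8, -16, 32, -64 → 128 (×(-2) each step).
Direction: west, south, east, north, west, south → east (repeats west → south → east → north).
So the next pair is (128,east).

(128,east)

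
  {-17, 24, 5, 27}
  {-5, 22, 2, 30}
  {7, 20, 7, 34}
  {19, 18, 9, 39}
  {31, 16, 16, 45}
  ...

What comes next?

First component — +12 each step: -17, -5, 7, 19, 31 → 43.
Second component: 24, 22, 20, 18, 16 → 14 (−2 each step).
Third component — each term is the sum of the two before it: 5, 2, 7, 9, 16 → 25.
Fourth component — differences are 3, 4, 5, … (increasing by 1 each time): 27, 30, 34, 39, 45 → 52.
Putting it together: {43, 14, 25, 52}.

{43, 14, 25, 52}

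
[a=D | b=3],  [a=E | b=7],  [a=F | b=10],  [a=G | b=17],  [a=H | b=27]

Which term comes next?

For the a, letters move forward 1 place in the alphabet: D, E, F, G, H → I.
B — each term is the sum of the two before it: 3, 7, 10, 17, 27 → 44.
So the next term is [a=I | b=44].

[a=I | b=44]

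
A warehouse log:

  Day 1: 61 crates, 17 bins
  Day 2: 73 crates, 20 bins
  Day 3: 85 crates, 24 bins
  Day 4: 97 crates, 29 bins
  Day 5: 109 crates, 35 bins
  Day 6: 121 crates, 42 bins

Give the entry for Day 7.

Crates: +12 each step, so 61, 73, 85, 97, 109, 121 → 133.
Bins: differences are 3, 4, 5, … (increasing by 1 each time); 17, 20, 24, 29, 35, 42 → 50.
Putting it together: 133 crates, 50 bins.

133 crates, 50 bins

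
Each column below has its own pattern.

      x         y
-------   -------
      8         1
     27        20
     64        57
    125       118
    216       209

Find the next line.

Column x — perfect cubes: 2³, 3³, 4³, …: 8, 27, 64, 125, 216 → 343.
Column y: always 7 less than the column x, so 1, 20, 57, 118, 209 → 336.
So the next line is 343  336.

343  336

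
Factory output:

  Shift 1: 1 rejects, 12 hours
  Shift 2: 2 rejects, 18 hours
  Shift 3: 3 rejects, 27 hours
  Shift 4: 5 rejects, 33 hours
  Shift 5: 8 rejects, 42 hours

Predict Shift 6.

Rejects: each term is the sum of the two before it; 1, 2, 3, 5, 8 → 13.
Hours: alternating steps +6, +9, +6, +9, …, so 12, 18, 27, 33, 42 → 48.
Putting it together: 13 rejects, 48 hours.

13 rejects, 48 hours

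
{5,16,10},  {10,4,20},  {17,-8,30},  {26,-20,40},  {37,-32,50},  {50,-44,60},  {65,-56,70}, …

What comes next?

{82,-68,80}

First entry: 5, 10, 17, 26, 37, 50, 65 → 82 (differences are 5, 7, 9, … (increasing by 2 each time)).
Second entry — −12 each step: 16, 4, -8, -20, -32, -44, -56 → -68.
Third entry — +10 each step: 10, 20, 30, 40, 50, 60, 70 → 80.
So the next tuple is {82,-68,80}.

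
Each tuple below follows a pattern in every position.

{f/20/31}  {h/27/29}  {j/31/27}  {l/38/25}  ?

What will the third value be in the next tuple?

Letter: f, h, j, l → n (letters move forward 2 places in the alphabet).
Second value goes 20, 27, 31, 38 → 42 (alternating steps +7, +4, +7, +4, …).
Third value: 31, 29, 27, 25 → 23 (−2 each step).

23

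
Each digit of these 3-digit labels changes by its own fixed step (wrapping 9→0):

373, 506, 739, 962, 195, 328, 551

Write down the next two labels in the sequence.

784 then 917

First digit: 3, 5, 7, 9, 1, 3, 5 → 7 → 9 (+2 each step, mod 10).
Second digit: +3 each step, mod 10, so 7, 0, 3, 6, 9, 2, 5 → 8 → 1.
Third digit: +3 each step, mod 10; 3, 6, 9, 2, 5, 8, 1 → 4 → 7.
So the next two labels are 784 and 917.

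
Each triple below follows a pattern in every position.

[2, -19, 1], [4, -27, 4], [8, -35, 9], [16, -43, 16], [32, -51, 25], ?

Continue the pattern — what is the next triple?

First component: 2, 4, 8, 16, 32 → 64 (×2 each step).
Second component goes -19, -27, -35, -43, -51 → -59 (−8 each step).
Third component goes 1, 4, 9, 16, 25 → 36 (perfect squares: 1², 2², 3², …).
So the next triple is [64, -59, 36].

[64, -59, 36]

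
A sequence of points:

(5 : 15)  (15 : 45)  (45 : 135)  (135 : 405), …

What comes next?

First component goes 5, 15, 45, 135 → 405 (×3 each step).
Second component — always 3 × the first component: 15, 45, 135, 405 → 1215.
So the next point is (405 : 1215).

(405 : 1215)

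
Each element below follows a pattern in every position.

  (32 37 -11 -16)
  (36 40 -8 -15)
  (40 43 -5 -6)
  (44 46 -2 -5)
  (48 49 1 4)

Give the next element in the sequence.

First coordinate: +4 each step, so 32, 36, 40, 44, 48 → 52.
Second coordinate — +3 each step: 37, 40, 43, 46, 49 → 52.
Third coordinate — +3 each step: -11, -8, -5, -2, 1 → 4.
Fourth coordinate: alternating steps +1, +9, +1, +9, …, so -16, -15, -6, -5, 4 → 5.
Putting it together: (52 52 4 5).

(52 52 4 5)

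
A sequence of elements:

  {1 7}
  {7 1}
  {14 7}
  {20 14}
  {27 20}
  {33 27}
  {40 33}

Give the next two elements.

{46 40}, {53 46}

First entry: alternating steps +6, +7, +6, +7, …, so 1, 7, 14, 20, 27, 33, 40 → 46 → 53.
Second entry: 7, 1, 7, 14, 20, 27, 33 → 40 → 46 (always the previous value of the first entry).
Putting the parts together: {46 40} and then {53 46}.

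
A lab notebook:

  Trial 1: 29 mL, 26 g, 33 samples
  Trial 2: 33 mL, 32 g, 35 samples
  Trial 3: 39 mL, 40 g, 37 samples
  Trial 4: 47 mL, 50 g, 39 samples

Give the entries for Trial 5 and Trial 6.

ML: differences are 4, 6, 8, … (increasing by 2 each time), so 29, 33, 39, 47 → 57 → 69.
G — differences are 6, 8, 10, … (increasing by 2 each time): 26, 32, 40, 50 → 62 → 76.
Samples — +2 each step: 33, 35, 37, 39 → 41 → 43.
Putting the parts together: 57 mL, 62 g, 41 samples and then 69 mL, 76 g, 43 samples.

57 mL, 62 g, 41 samples; 69 mL, 76 g, 43 samples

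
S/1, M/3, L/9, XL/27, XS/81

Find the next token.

S/243

Size: runs through clothing sizes XS→XL; S, M, L, XL, XS → S.
Second component goes 1, 3, 9, 27, 81 → 243 (×3 each step).
Combining the parts gives S/243.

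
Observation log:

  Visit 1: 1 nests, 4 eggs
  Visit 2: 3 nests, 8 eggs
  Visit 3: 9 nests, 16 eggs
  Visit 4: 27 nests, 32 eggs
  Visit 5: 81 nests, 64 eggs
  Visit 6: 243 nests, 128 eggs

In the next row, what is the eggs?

256

Nests — ×3 each step: 1, 3, 9, 27, 81, 243 → 729.
Eggs: ×2 each step, so 4, 8, 16, 32, 64, 128 → 256.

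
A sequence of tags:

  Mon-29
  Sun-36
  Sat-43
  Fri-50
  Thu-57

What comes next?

Wed-64

Day — runs backward through the weekdays Mon→Sun: Mon, Sun, Sat, Fri, Thu → Wed.
Second component: +7 each step, so 29, 36, 43, 50, 57 → 64.
Combining the parts gives Wed-64.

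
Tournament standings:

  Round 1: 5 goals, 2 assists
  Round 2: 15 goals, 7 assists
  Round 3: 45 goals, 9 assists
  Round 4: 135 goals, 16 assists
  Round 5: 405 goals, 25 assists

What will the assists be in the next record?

Assists goes 2, 7, 9, 16, 25 → 41 (each term is the sum of the two before it).

41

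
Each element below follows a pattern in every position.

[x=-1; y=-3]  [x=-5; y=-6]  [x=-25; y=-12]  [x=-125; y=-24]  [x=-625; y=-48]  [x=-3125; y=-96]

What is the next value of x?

For the x, ×5 each step: -1, -5, -25, -125, -625, -3125 → -15625.
Y goes -3, -6, -12, -24, -48, -96 → -192 (×2 each step).

-15625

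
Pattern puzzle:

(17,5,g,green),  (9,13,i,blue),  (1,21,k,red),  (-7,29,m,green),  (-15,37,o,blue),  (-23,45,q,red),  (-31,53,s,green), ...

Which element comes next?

First entry goes 17, 9, 1, -7, -15, -23, -31 → -39 (−8 each step).
Second entry: together with the first entry always sums to 22; 5, 13, 21, 29, 37, 45, 53 → 61.
Letter: letters move forward 2 places in the alphabet, so g, i, k, m, o, q, s → u.
Colour: repeats green → blue → red, so green, blue, red, green, blue, red, green → blue.
Putting it together: (-39,61,u,blue).

(-39,61,u,blue)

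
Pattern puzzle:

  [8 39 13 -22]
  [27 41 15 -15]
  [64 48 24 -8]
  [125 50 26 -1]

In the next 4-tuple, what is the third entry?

35

Third entry — alternating steps +2, +9, +2, +9, …: 13, 15, 24, 26 → 35.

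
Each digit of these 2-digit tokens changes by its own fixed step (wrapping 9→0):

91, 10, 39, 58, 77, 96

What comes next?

15

First digit goes 9, 1, 3, 5, 7, 9 → 1 (+2 each step, mod 10).
Second digit goes 1, 0, 9, 8, 7, 6 → 5 (−1 each step, mod 10).
Putting it together: 15.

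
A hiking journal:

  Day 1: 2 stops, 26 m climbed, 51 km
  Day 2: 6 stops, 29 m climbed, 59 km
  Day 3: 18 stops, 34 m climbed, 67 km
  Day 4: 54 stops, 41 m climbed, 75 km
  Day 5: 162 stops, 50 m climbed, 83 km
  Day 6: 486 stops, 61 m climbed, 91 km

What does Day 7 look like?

Stops — ×3 each step: 2, 6, 18, 54, 162, 486 → 1458.
For the m climbed, differences are 3, 5, 7, … (increasing by 2 each time): 26, 29, 34, 41, 50, 61 → 74.
For the km, +8 each step: 51, 59, 67, 75, 83, 91 → 99.
Combining the parts gives 1458 stops, 74 m climbed, 99 km.

1458 stops, 74 m climbed, 99 km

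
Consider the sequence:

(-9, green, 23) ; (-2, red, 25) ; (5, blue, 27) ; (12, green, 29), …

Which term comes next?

(19, red, 31)

First component goes -9, -2, 5, 12 → 19 (+7 each step).
Colour: repeats green → red → blue; green, red, blue, green → red.
For the third component, +2 each step: 23, 25, 27, 29 → 31.
Combining the parts gives (19, red, 31).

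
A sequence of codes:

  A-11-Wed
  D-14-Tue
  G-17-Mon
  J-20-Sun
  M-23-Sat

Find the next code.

P-26-Fri

Letter: letters move forward 3 places in the alphabet; A, D, G, J, M → P.
Second component — +3 each step: 11, 14, 17, 20, 23 → 26.
Day: runs backward through the weekdays Mon→Sun; Wed, Tue, Mon, Sun, Sat → Fri.
Putting it together: P-26-Fri.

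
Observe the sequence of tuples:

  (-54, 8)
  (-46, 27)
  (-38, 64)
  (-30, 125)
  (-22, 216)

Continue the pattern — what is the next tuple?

For the first coordinate, +8 each step: -54, -46, -38, -30, -22 → -14.
Second coordinate: 8, 27, 64, 125, 216 → 343 (perfect cubes: 2³, 3³, 4³, …).
Putting it together: (-14, 343).

(-14, 343)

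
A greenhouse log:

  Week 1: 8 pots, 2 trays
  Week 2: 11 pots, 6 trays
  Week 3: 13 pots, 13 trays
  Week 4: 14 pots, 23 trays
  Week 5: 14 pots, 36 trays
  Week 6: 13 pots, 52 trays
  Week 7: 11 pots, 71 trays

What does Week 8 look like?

8 pots, 93 trays

For the pots, differences are 3, 2, 1, … (decreasing by 1 each time): 8, 11, 13, 14, 14, 13, 11 → 8.
Trays goes 2, 6, 13, 23, 36, 52, 71 → 93 (differences are 4, 7, 10, … (increasing by 3 each time)).
So the next line is 8 pots, 93 trays.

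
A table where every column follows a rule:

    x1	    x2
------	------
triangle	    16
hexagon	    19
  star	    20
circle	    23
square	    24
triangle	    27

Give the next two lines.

Column x1 goes triangle, hexagon, star, circle, square, triangle → hexagon → star (repeats triangle → hexagon → star → circle → square).
Column x2: alternating steps +3, +1, +3, +1, …, so 16, 19, 20, 23, 24, 27 → 28 → 31.
So the next two lines are hexagon  28 and star  31.

hexagon  28; star  31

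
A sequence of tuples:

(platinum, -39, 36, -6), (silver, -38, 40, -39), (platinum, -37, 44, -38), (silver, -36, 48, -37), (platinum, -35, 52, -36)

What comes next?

Metal — alternates platinum ↔ silver: platinum, silver, platinum, silver, platinum → silver.
For the second component, +1 each step: -39, -38, -37, -36, -35 → -34.
Third component: +4 each step, so 36, 40, 44, 48, 52 → 56.
For the fourth component, always the previous value of the second component: -6, -39, -38, -37, -36 → -35.
So the next tuple is (silver, -34, 56, -35).

(silver, -34, 56, -35)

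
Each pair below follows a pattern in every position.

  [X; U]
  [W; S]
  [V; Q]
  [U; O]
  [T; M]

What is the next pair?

First letter: letters move back 1 place in the alphabet; X, W, V, U, T → S.
Second letter: letters move back 2 places in the alphabet; U, S, Q, O, M → K.
Putting it together: [S; K].

[S; K]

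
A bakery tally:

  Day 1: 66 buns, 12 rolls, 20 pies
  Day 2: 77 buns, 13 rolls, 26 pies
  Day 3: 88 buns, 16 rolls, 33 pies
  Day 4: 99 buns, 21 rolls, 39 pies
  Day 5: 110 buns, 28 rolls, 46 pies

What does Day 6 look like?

Buns: 66, 77, 88, 99, 110 → 121 (+11 each step).
Rolls: differences are 1, 3, 5, … (increasing by 2 each time), so 12, 13, 16, 21, 28 → 37.
For the pies, alternating steps +6, +7, +6, +7, …: 20, 26, 33, 39, 46 → 52.
Putting it together: 121 buns, 37 rolls, 52 pies.

121 buns, 37 rolls, 52 pies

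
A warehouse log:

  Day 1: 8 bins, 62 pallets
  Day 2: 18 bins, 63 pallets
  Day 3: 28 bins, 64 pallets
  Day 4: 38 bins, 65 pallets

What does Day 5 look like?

Bins — +10 each step: 8, 18, 28, 38 → 48.
Pallets goes 62, 63, 64, 65 → 66 (+1 each step).
So the next row is 48 bins, 66 pallets.

48 bins, 66 pallets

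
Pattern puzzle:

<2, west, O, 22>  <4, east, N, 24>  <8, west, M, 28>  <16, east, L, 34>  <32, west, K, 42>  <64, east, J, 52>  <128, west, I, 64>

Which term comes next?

First part — ×2 each step: 2, 4, 8, 16, 32, 64, 128 → 256.
Direction: alternates west ↔ east; west, east, west, east, west, east, west → east.
Letter: letters move back 1 place in the alphabet, so O, N, M, L, K, J, I → H.
Fourth part: differences are 2, 4, 6, … (increasing by 2 each time); 22, 24, 28, 34, 42, 52, 64 → 78.
Combining the parts gives <256, east, H, 78>.

<256, east, H, 78>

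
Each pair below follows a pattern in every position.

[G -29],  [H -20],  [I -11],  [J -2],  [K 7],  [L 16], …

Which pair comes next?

Letter: letters move forward 1 place in the alphabet, so G, H, I, J, K, L → M.
Second value: +9 each step, so -29, -20, -11, -2, 7, 16 → 25.
Combining the parts gives [M 25].

[M 25]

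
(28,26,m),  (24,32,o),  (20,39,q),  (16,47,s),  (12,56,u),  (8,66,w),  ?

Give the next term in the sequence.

(4,77,y)

First coordinate — −4 each step: 28, 24, 20, 16, 12, 8 → 4.
Second coordinate: differences are 6, 7, 8, … (increasing by 1 each time), so 26, 32, 39, 47, 56, 66 → 77.
For the letter, letters move forward 2 places in the alphabet: m, o, q, s, u, w → y.
Combining the parts gives (4,77,y).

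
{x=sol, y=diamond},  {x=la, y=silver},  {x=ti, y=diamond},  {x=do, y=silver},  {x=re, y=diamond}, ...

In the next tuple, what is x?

X: sol, la, ti, do, re → mi (runs through the solfège scale do→ti).
Y: diamond, silver, diamond, silver, diamond → silver (alternates diamond ↔ silver).

mi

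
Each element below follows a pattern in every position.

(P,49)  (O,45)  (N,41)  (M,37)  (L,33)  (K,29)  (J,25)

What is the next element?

(I,21)

Letter: letters move back 1 place in the alphabet; P, O, N, M, L, K, J → I.
For the second coordinate, −4 each step: 49, 45, 41, 37, 33, 29, 25 → 21.
Putting it together: (I,21).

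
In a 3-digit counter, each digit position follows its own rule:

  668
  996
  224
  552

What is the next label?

880

First digit: 6, 9, 2, 5 → 8 (+3 each step, mod 10).
Second digit: 6, 9, 2, 5 → 8 (+3 each step, mod 10).
Third digit: −2 each step, mod 10; 8, 6, 4, 2 → 0.
Combining the parts gives 880.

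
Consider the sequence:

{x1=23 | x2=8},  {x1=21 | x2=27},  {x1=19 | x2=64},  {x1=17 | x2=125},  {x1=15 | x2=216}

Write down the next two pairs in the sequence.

X1: −2 each step, so 23, 21, 19, 17, 15 → 13 → 11.
X2: 8, 27, 64, 125, 216 → 343 → 512 (perfect cubes: 2³, 3³, 4³, …).
So the next two pairs are {x1=13 | x2=343} and {x1=11 | x2=512}.

{x1=13 | x2=343}, {x1=11 | x2=512}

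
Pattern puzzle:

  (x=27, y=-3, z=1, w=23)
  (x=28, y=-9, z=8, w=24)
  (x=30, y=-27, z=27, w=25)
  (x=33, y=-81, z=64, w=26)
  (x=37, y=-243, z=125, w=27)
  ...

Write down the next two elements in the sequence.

X: 27, 28, 30, 33, 37 → 42 → 48 (differences are 1, 2, 3, … (increasing by 1 each time)).
Y: ×3 each step; -3, -9, -27, -81, -243 → -729 → -2187.
Z: 1, 8, 27, 64, 125 → 216 → 343 (perfect cubes: 1³, 2³, 3³, …).
W goes 23, 24, 25, 26, 27 → 28 → 29 (+1 each step).
So the next two elements are (x=42, y=-729, z=216, w=28) and (x=48, y=-2187, z=343, w=29).

(x=42, y=-729, z=216, w=28), (x=48, y=-2187, z=343, w=29)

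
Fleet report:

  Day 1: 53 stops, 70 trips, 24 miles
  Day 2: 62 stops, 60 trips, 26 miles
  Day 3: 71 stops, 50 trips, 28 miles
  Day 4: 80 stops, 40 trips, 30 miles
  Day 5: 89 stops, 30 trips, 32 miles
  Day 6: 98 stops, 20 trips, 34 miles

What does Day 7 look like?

Stops — +9 each step: 53, 62, 71, 80, 89, 98 → 107.
Trips: −10 each step, so 70, 60, 50, 40, 30, 20 → 10.
Miles: +2 each step, so 24, 26, 28, 30, 32, 34 → 36.
Combining the parts gives 107 stops, 10 trips, 36 miles.

107 stops, 10 trips, 36 miles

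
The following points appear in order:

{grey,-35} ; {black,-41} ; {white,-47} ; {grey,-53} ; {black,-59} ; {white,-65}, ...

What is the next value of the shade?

grey

Shade goes grey, black, white, grey, black, white → grey (repeats grey → black → white).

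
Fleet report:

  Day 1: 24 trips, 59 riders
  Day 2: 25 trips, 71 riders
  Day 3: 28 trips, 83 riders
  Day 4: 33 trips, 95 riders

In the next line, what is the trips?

40

Trips: differences are 1, 3, 5, … (increasing by 2 each time); 24, 25, 28, 33 → 40.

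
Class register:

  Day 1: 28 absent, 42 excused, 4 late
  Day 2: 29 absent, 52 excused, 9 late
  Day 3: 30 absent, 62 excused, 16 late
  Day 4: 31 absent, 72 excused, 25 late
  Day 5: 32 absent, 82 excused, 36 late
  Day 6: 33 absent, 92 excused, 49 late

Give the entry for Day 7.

For the absent, +1 each step: 28, 29, 30, 31, 32, 33 → 34.
Excused: +10 each step, so 42, 52, 62, 72, 82, 92 → 102.
Late: perfect squares: 2², 3², 4², …; 4, 9, 16, 25, 36, 49 → 64.
Combining the parts gives 34 absent, 102 excused, 64 late.

34 absent, 102 excused, 64 late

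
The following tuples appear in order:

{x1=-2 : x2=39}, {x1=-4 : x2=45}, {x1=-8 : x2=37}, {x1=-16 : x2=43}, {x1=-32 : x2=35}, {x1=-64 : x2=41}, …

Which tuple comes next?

X1: ×2 each step, so -2, -4, -8, -16, -32, -64 → -128.
X2: alternating steps +6, −8, +6, −8, …; 39, 45, 37, 43, 35, 41 → 33.
Putting it together: {x1=-128 : x2=33}.

{x1=-128 : x2=33}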